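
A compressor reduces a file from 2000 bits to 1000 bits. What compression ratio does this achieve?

Compression ratio = Original / Compressed
= 2000 / 1000 = 2.00:1


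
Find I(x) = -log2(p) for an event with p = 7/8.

Information content I(x) = -log₂(p(x))
I = -log₂(7/8) = -log₂(0.8750)
I = 0.1926 bits


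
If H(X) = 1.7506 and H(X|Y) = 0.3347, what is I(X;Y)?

I(X;Y) = H(X) - H(X|Y)
I(X;Y) = 1.7506 - 0.3347 = 1.4159 bits


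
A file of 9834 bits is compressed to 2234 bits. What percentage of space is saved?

Space savings = (1 - Compressed/Original) × 100%
= (1 - 2234/9834) × 100%
= 77.28%


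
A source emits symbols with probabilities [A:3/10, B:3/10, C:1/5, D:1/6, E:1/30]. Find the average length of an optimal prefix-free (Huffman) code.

Huffman tree construction:
Combine smallest probabilities repeatedly
Resulting codes:
  A: 10 (length 2)
  B: 11 (length 2)
  C: 00 (length 2)
  D: 011 (length 3)
  E: 010 (length 3)
Average length = Σ p(s) × length(s) = 2.2000 bits


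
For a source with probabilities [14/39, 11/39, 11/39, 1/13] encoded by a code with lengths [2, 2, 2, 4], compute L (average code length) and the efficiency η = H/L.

Average length L = Σ p_i × l_i = 2.1538 bits
Entropy H = 1.8453 bits
Efficiency η = H/L × 100% = 85.67%


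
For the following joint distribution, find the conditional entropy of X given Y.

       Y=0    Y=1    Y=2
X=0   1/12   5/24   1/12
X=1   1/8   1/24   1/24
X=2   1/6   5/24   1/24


H(X|Y) = Σ_y p(y) H(X|Y=y)
  p(Y=0) = 3/8, H(X|Y=0) = 1.5305
  p(Y=1) = 11/24, H(X|Y=1) = 1.3486
  p(Y=2) = 1/6, H(X|Y=2) = 1.5000
H(X|Y) = 0.3750×1.5305 + 0.4583×1.3486 + 0.1667×1.5000 = 1.4420 bits


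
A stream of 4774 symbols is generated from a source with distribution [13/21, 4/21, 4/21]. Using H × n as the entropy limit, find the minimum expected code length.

Entropy H = 1.3397 bits/symbol
Minimum bits = H × n = 1.3397 × 4774
= 6395.56 bits


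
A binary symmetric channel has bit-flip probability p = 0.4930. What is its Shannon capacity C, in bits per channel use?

For BSC with error probability p:
C = 1 - H(p) where H(p) is binary entropy
H(0.4930) = -0.4930 × log₂(0.4930) - 0.5070 × log₂(0.5070)
H(p) = 0.9999
C = 1 - 0.9999 = 0.0001 bits/use


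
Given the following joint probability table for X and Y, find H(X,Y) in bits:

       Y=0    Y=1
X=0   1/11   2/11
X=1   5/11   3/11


H(X,Y) = -Σ p(x,y) log₂ p(x,y)
  p(0,0)=1/11: -0.0909 × log₂(0.0909) = 0.3145
  p(0,1)=2/11: -0.1818 × log₂(0.1818) = 0.4472
  p(1,0)=5/11: -0.4545 × log₂(0.4545) = 0.5170
  p(1,1)=3/11: -0.2727 × log₂(0.2727) = 0.5112
H(X,Y) = 1.7899 bits


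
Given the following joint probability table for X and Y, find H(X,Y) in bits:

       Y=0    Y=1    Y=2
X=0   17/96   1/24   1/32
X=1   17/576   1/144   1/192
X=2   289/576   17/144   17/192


H(X,Y) = -Σ p(x,y) log₂ p(x,y)
  p(0,0)=17/96: -0.1771 × log₂(0.1771) = 0.4423
  p(0,1)=1/24: -0.0417 × log₂(0.0417) = 0.1910
  p(0,2)=1/32: -0.0312 × log₂(0.0312) = 0.1562
  p(1,0)=17/576: -0.0295 × log₂(0.0295) = 0.1500
  p(1,1)=1/144: -0.0069 × log₂(0.0069) = 0.0498
  p(1,2)=1/192: -0.0052 × log₂(0.0052) = 0.0395
  p(2,0)=289/576: -0.5017 × log₂(0.5017) = 0.4992
  p(2,1)=17/144: -0.1181 × log₂(0.1181) = 0.3639
  p(2,2)=17/192: -0.0885 × log₂(0.0885) = 0.3097
H(X,Y) = 2.2017 bits


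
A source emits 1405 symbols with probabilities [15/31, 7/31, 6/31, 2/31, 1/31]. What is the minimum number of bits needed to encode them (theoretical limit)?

Entropy H = 1.8650 bits/symbol
Minimum bits = H × n = 1.8650 × 1405
= 2620.35 bits


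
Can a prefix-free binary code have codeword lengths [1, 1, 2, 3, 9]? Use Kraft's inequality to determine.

Kraft inequality: Σ 2^(-l_i) ≤ 1 for prefix-free code
Calculating: 2^(-1) + 2^(-1) + 2^(-2) + 2^(-3) + 2^(-9)
= 0.5 + 0.5 + 0.25 + 0.125 + 0.001953125
= 1.3770
Since 1.3770 > 1, prefix-free code does not exist


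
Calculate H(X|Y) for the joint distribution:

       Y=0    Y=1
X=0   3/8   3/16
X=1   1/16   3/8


H(X|Y) = Σ_y p(y) H(X|Y=y)
  p(Y=0) = 7/16, H(X|Y=0) = 0.5917
  p(Y=1) = 9/16, H(X|Y=1) = 0.9183
H(X|Y) = 0.4375×0.5917 + 0.5625×0.9183 = 0.7754 bits


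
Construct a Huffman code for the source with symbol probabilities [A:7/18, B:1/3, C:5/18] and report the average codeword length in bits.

Huffman tree construction:
Combine smallest probabilities repeatedly
Resulting codes:
  A: 0 (length 1)
  B: 11 (length 2)
  C: 10 (length 2)
Average length = Σ p(s) × length(s) = 1.6111 bits


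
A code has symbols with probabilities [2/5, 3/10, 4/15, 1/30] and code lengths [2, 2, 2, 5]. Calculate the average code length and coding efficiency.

Average length L = Σ p_i × l_i = 2.1000 bits
Entropy H = 1.7219 bits
Efficiency η = H/L × 100% = 82.00%


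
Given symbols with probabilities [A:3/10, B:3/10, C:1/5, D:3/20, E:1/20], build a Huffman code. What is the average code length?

Huffman tree construction:
Combine smallest probabilities repeatedly
Resulting codes:
  A: 10 (length 2)
  B: 11 (length 2)
  C: 00 (length 2)
  D: 011 (length 3)
  E: 010 (length 3)
Average length = Σ p(s) × length(s) = 2.2000 bits


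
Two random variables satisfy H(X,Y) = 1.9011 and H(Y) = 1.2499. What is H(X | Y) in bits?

Chain rule: H(X,Y) = H(X|Y) + H(Y)
H(X|Y) = H(X,Y) - H(Y) = 1.9011 - 1.2499 = 0.6512 bits


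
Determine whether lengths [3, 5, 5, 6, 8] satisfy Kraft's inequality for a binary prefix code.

Kraft inequality: Σ 2^(-l_i) ≤ 1 for prefix-free code
Calculating: 2^(-3) + 2^(-5) + 2^(-5) + 2^(-6) + 2^(-8)
= 0.125 + 0.03125 + 0.03125 + 0.015625 + 0.00390625
= 0.2070
Since 0.2070 ≤ 1, prefix-free code exists


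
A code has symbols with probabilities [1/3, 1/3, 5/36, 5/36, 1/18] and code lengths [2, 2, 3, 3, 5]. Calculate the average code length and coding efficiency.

Average length L = Σ p_i × l_i = 2.4444 bits
Entropy H = 2.0794 bits
Efficiency η = H/L × 100% = 85.07%


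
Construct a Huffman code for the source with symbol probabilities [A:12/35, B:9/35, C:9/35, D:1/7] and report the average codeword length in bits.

Huffman tree construction:
Combine smallest probabilities repeatedly
Resulting codes:
  A: 11 (length 2)
  B: 01 (length 2)
  C: 10 (length 2)
  D: 00 (length 2)
Average length = Σ p(s) × length(s) = 2.0000 bits


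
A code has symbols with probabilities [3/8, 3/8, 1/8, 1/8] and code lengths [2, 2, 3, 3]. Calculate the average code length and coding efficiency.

Average length L = Σ p_i × l_i = 2.2500 bits
Entropy H = 1.8113 bits
Efficiency η = H/L × 100% = 80.50%


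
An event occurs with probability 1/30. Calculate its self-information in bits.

Information content I(x) = -log₂(p(x))
I = -log₂(1/30) = -log₂(0.0333)
I = 4.9069 bits


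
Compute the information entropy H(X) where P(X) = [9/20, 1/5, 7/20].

H(X) = -Σ p(x) log₂ p(x)
  -9/20 × log₂(9/20) = 0.5184
  -1/5 × log₂(1/5) = 0.4644
  -7/20 × log₂(7/20) = 0.5301
H(X) = 1.5129 bits


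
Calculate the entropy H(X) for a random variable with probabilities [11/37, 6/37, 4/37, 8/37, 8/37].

H(X) = -Σ p(x) log₂ p(x)
  -11/37 × log₂(11/37) = 0.5203
  -6/37 × log₂(6/37) = 0.4256
  -4/37 × log₂(4/37) = 0.3470
  -8/37 × log₂(8/37) = 0.4777
  -8/37 × log₂(8/37) = 0.4777
H(X) = 2.2483 bits


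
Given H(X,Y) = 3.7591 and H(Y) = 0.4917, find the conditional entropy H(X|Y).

Chain rule: H(X,Y) = H(X|Y) + H(Y)
H(X|Y) = H(X,Y) - H(Y) = 3.7591 - 0.4917 = 3.2674 bits


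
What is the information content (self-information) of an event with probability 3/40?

Information content I(x) = -log₂(p(x))
I = -log₂(3/40) = -log₂(0.0750)
I = 3.7370 bits


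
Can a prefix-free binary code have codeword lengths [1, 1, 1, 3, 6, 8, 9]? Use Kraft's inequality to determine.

Kraft inequality: Σ 2^(-l_i) ≤ 1 for prefix-free code
Calculating: 2^(-1) + 2^(-1) + 2^(-1) + 2^(-3) + 2^(-6) + 2^(-8) + 2^(-9)
= 0.5 + 0.5 + 0.5 + 0.125 + 0.015625 + 0.00390625 + 0.001953125
= 1.6465
Since 1.6465 > 1, prefix-free code does not exist


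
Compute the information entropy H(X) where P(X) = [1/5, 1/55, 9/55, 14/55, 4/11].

H(X) = -Σ p(x) log₂ p(x)
  -1/5 × log₂(1/5) = 0.4644
  -1/55 × log₂(1/55) = 0.1051
  -9/55 × log₂(9/55) = 0.4273
  -14/55 × log₂(14/55) = 0.5025
  -4/11 × log₂(4/11) = 0.5307
H(X) = 2.0300 bits


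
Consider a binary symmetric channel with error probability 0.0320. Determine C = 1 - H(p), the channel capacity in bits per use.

For BSC with error probability p:
C = 1 - H(p) where H(p) is binary entropy
H(0.0320) = -0.0320 × log₂(0.0320) - 0.9680 × log₂(0.9680)
H(p) = 0.2043
C = 1 - 0.2043 = 0.7957 bits/use


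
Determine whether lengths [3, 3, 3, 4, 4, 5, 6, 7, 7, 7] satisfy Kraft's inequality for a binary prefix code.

Kraft inequality: Σ 2^(-l_i) ≤ 1 for prefix-free code
Calculating: 2^(-3) + 2^(-3) + 2^(-3) + 2^(-4) + 2^(-4) + 2^(-5) + 2^(-6) + 2^(-7) + 2^(-7) + 2^(-7)
= 0.125 + 0.125 + 0.125 + 0.0625 + 0.0625 + 0.03125 + 0.015625 + 0.0078125 + 0.0078125 + 0.0078125
= 0.5703
Since 0.5703 ≤ 1, prefix-free code exists


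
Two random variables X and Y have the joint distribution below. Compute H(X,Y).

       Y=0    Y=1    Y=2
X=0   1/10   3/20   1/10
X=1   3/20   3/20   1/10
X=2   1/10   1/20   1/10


H(X,Y) = -Σ p(x,y) log₂ p(x,y)
  p(0,0)=1/10: -0.1000 × log₂(0.1000) = 0.3322
  p(0,1)=3/20: -0.1500 × log₂(0.1500) = 0.4105
  p(0,2)=1/10: -0.1000 × log₂(0.1000) = 0.3322
  p(1,0)=3/20: -0.1500 × log₂(0.1500) = 0.4105
  p(1,1)=3/20: -0.1500 × log₂(0.1500) = 0.4105
  p(1,2)=1/10: -0.1000 × log₂(0.1000) = 0.3322
  p(2,0)=1/10: -0.1000 × log₂(0.1000) = 0.3322
  p(2,1)=1/20: -0.0500 × log₂(0.0500) = 0.2161
  p(2,2)=1/10: -0.1000 × log₂(0.1000) = 0.3322
H(X,Y) = 3.1087 bits


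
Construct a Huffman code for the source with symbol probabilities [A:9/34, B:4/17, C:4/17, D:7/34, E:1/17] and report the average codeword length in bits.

Huffman tree construction:
Combine smallest probabilities repeatedly
Resulting codes:
  A: 10 (length 2)
  B: 00 (length 2)
  C: 01 (length 2)
  D: 111 (length 3)
  E: 110 (length 3)
Average length = Σ p(s) × length(s) = 2.2647 bits


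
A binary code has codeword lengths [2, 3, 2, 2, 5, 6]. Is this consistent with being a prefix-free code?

Kraft inequality: Σ 2^(-l_i) ≤ 1 for prefix-free code
Calculating: 2^(-2) + 2^(-3) + 2^(-2) + 2^(-2) + 2^(-5) + 2^(-6)
= 0.25 + 0.125 + 0.25 + 0.25 + 0.03125 + 0.015625
= 0.9219
Since 0.9219 ≤ 1, prefix-free code exists


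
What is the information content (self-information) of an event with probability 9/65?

Information content I(x) = -log₂(p(x))
I = -log₂(9/65) = -log₂(0.1385)
I = 2.8524 bits


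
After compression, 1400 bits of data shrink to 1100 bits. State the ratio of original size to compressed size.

Compression ratio = Original / Compressed
= 1400 / 1100 = 1.27:1


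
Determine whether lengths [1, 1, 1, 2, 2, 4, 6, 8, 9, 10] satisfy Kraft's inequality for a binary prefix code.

Kraft inequality: Σ 2^(-l_i) ≤ 1 for prefix-free code
Calculating: 2^(-1) + 2^(-1) + 2^(-1) + 2^(-2) + 2^(-2) + 2^(-4) + 2^(-6) + 2^(-8) + 2^(-9) + 2^(-10)
= 0.5 + 0.5 + 0.5 + 0.25 + 0.25 + 0.0625 + 0.015625 + 0.00390625 + 0.001953125 + 0.0009765625
= 2.0850
Since 2.0850 > 1, prefix-free code does not exist


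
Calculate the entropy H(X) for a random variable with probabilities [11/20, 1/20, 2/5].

H(X) = -Σ p(x) log₂ p(x)
  -11/20 × log₂(11/20) = 0.4744
  -1/20 × log₂(1/20) = 0.2161
  -2/5 × log₂(2/5) = 0.5288
H(X) = 1.2192 bits


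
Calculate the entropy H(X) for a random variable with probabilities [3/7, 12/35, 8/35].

H(X) = -Σ p(x) log₂ p(x)
  -3/7 × log₂(3/7) = 0.5239
  -12/35 × log₂(12/35) = 0.5295
  -8/35 × log₂(8/35) = 0.4867
H(X) = 1.5401 bits


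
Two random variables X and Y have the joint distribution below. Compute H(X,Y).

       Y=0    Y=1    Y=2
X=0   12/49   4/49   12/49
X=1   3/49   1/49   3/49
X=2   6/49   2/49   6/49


H(X,Y) = -Σ p(x,y) log₂ p(x,y)
  p(0,0)=12/49: -0.2449 × log₂(0.2449) = 0.4971
  p(0,1)=4/49: -0.0816 × log₂(0.0816) = 0.2951
  p(0,2)=12/49: -0.2449 × log₂(0.2449) = 0.4971
  p(1,0)=3/49: -0.0612 × log₂(0.0612) = 0.2467
  p(1,1)=1/49: -0.0204 × log₂(0.0204) = 0.1146
  p(1,2)=3/49: -0.0612 × log₂(0.0612) = 0.2467
  p(2,0)=6/49: -0.1224 × log₂(0.1224) = 0.3710
  p(2,1)=2/49: -0.0408 × log₂(0.0408) = 0.1884
  p(2,2)=6/49: -0.1224 × log₂(0.1224) = 0.3710
H(X,Y) = 2.8276 bits


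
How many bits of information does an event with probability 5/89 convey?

Information content I(x) = -log₂(p(x))
I = -log₂(5/89) = -log₂(0.0562)
I = 4.1538 bits


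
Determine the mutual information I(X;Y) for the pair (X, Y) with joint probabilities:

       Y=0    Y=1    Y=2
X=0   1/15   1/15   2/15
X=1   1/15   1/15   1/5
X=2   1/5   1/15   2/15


H(X) = 1.5656, H(Y) = 1.5058, H(X,Y) = 3.0062
I(X;Y) = H(X) + H(Y) - H(X,Y) = 0.0652 bits


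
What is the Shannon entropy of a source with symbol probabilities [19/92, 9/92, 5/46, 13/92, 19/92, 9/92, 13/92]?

H(X) = -Σ p(x) log₂ p(x)
  -19/92 × log₂(19/92) = 0.4700
  -9/92 × log₂(9/92) = 0.3281
  -5/46 × log₂(5/46) = 0.3480
  -13/92 × log₂(13/92) = 0.3989
  -19/92 × log₂(19/92) = 0.4700
  -9/92 × log₂(9/92) = 0.3281
  -13/92 × log₂(13/92) = 0.3989
H(X) = 2.7419 bits


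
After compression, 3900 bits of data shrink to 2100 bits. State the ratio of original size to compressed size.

Compression ratio = Original / Compressed
= 3900 / 2100 = 1.86:1


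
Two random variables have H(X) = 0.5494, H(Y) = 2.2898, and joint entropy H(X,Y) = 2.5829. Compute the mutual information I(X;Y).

I(X;Y) = H(X) + H(Y) - H(X,Y)
I(X;Y) = 0.5494 + 2.2898 - 2.5829 = 0.2563 bits


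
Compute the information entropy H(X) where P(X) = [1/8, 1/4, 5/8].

H(X) = -Σ p(x) log₂ p(x)
  -1/8 × log₂(1/8) = 0.3750
  -1/4 × log₂(1/4) = 0.5000
  -5/8 × log₂(5/8) = 0.4238
H(X) = 1.2988 bits


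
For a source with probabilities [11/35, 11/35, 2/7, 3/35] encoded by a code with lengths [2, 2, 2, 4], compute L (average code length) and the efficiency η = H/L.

Average length L = Σ p_i × l_i = 2.1714 bits
Entropy H = 1.8698 bits
Efficiency η = H/L × 100% = 86.11%


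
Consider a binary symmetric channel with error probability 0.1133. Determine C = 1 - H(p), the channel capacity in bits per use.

For BSC with error probability p:
C = 1 - H(p) where H(p) is binary entropy
H(0.1133) = -0.1133 × log₂(0.1133) - 0.8867 × log₂(0.8867)
H(p) = 0.5098
C = 1 - 0.5098 = 0.4902 bits/use


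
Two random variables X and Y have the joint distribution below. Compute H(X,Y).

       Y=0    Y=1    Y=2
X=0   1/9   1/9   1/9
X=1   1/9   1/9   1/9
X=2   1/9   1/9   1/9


H(X,Y) = -Σ p(x,y) log₂ p(x,y)
  p(0,0)=1/9: -0.1111 × log₂(0.1111) = 0.3522
  p(0,1)=1/9: -0.1111 × log₂(0.1111) = 0.3522
  p(0,2)=1/9: -0.1111 × log₂(0.1111) = 0.3522
  p(1,0)=1/9: -0.1111 × log₂(0.1111) = 0.3522
  p(1,1)=1/9: -0.1111 × log₂(0.1111) = 0.3522
  p(1,2)=1/9: -0.1111 × log₂(0.1111) = 0.3522
  p(2,0)=1/9: -0.1111 × log₂(0.1111) = 0.3522
  p(2,1)=1/9: -0.1111 × log₂(0.1111) = 0.3522
  p(2,2)=1/9: -0.1111 × log₂(0.1111) = 0.3522
H(X,Y) = 3.1699 bits


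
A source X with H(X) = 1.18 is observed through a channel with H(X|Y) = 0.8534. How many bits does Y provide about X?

I(X;Y) = H(X) - H(X|Y)
I(X;Y) = 1.18 - 0.8534 = 0.3266 bits


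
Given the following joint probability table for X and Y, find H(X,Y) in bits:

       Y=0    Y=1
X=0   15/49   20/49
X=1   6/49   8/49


H(X,Y) = -Σ p(x,y) log₂ p(x,y)
  p(0,0)=15/49: -0.3061 × log₂(0.3061) = 0.5228
  p(0,1)=20/49: -0.4082 × log₂(0.4082) = 0.5277
  p(1,0)=6/49: -0.1224 × log₂(0.1224) = 0.3710
  p(1,1)=8/49: -0.1633 × log₂(0.1633) = 0.4269
H(X,Y) = 1.8483 bits


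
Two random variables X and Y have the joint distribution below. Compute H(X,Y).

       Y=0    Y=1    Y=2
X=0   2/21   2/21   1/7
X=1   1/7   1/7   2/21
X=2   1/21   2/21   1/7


H(X,Y) = -Σ p(x,y) log₂ p(x,y)
  p(0,0)=2/21: -0.0952 × log₂(0.0952) = 0.3231
  p(0,1)=2/21: -0.0952 × log₂(0.0952) = 0.3231
  p(0,2)=1/7: -0.1429 × log₂(0.1429) = 0.4011
  p(1,0)=1/7: -0.1429 × log₂(0.1429) = 0.4011
  p(1,1)=1/7: -0.1429 × log₂(0.1429) = 0.4011
  p(1,2)=2/21: -0.0952 × log₂(0.0952) = 0.3231
  p(2,0)=1/21: -0.0476 × log₂(0.0476) = 0.2092
  p(2,1)=2/21: -0.0952 × log₂(0.0952) = 0.3231
  p(2,2)=1/7: -0.1429 × log₂(0.1429) = 0.4011
H(X,Y) = 3.1057 bits


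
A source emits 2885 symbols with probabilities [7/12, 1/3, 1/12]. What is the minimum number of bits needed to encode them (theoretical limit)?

Entropy H = 1.2807 bits/symbol
Minimum bits = H × n = 1.2807 × 2885
= 3694.74 bits


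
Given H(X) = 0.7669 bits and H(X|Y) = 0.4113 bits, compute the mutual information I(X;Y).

I(X;Y) = H(X) - H(X|Y)
I(X;Y) = 0.7669 - 0.4113 = 0.3556 bits


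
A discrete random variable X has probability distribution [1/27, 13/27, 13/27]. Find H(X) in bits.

H(X) = -Σ p(x) log₂ p(x)
  -1/27 × log₂(1/27) = 0.1761
  -13/27 × log₂(13/27) = 0.5077
  -13/27 × log₂(13/27) = 0.5077
H(X) = 1.1915 bits


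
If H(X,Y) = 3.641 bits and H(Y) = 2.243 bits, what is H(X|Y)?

Chain rule: H(X,Y) = H(X|Y) + H(Y)
H(X|Y) = H(X,Y) - H(Y) = 3.641 - 2.243 = 1.398 bits


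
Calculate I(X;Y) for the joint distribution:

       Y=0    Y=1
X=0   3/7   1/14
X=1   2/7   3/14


H(X) = 1.0000, H(Y) = 0.8631, H(X,Y) = 1.7885
I(X;Y) = H(X) + H(Y) - H(X,Y) = 0.0747 bits


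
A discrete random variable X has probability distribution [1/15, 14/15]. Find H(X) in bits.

H(X) = -Σ p(x) log₂ p(x)
  -1/15 × log₂(1/15) = 0.2605
  -14/15 × log₂(14/15) = 0.0929
H(X) = 0.3534 bits


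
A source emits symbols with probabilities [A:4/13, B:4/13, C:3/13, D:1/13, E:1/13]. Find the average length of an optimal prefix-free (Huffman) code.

Huffman tree construction:
Combine smallest probabilities repeatedly
Resulting codes:
  A: 10 (length 2)
  B: 11 (length 2)
  C: 01 (length 2)
  D: 000 (length 3)
  E: 001 (length 3)
Average length = Σ p(s) × length(s) = 2.1538 bits


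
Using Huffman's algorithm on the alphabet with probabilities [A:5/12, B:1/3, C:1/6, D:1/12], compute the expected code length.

Huffman tree construction:
Combine smallest probabilities repeatedly
Resulting codes:
  A: 0 (length 1)
  B: 11 (length 2)
  C: 101 (length 3)
  D: 100 (length 3)
Average length = Σ p(s) × length(s) = 1.8333 bits


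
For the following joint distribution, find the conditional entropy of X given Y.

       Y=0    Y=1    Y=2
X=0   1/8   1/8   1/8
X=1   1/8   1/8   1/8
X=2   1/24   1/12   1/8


H(X|Y) = Σ_y p(y) H(X|Y=y)
  p(Y=0) = 7/24, H(X|Y=0) = 1.4488
  p(Y=1) = 1/3, H(X|Y=1) = 1.5613
  p(Y=2) = 3/8, H(X|Y=2) = 1.5850
H(X|Y) = 0.2917×1.4488 + 0.3333×1.5613 + 0.3750×1.5850 = 1.5374 bits


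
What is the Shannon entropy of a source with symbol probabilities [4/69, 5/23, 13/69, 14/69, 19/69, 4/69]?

H(X) = -Σ p(x) log₂ p(x)
  -4/69 × log₂(4/69) = 0.2382
  -5/23 × log₂(5/23) = 0.4786
  -13/69 × log₂(13/69) = 0.4537
  -14/69 × log₂(14/69) = 0.4669
  -19/69 × log₂(19/69) = 0.5123
  -4/69 × log₂(4/69) = 0.2382
H(X) = 2.3879 bits


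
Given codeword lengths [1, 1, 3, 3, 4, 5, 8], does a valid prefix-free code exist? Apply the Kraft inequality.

Kraft inequality: Σ 2^(-l_i) ≤ 1 for prefix-free code
Calculating: 2^(-1) + 2^(-1) + 2^(-3) + 2^(-3) + 2^(-4) + 2^(-5) + 2^(-8)
= 0.5 + 0.5 + 0.125 + 0.125 + 0.0625 + 0.03125 + 0.00390625
= 1.3477
Since 1.3477 > 1, prefix-free code does not exist


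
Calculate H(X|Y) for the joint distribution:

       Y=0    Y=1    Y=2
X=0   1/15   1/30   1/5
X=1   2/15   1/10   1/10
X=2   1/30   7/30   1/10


H(X|Y) = Σ_y p(y) H(X|Y=y)
  p(Y=0) = 7/30, H(X|Y=0) = 1.3788
  p(Y=1) = 11/30, H(X|Y=1) = 1.2407
  p(Y=2) = 2/5, H(X|Y=2) = 1.5000
H(X|Y) = 0.2333×1.3788 + 0.3667×1.2407 + 0.4000×1.5000 = 1.3766 bits


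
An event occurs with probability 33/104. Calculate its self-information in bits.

Information content I(x) = -log₂(p(x))
I = -log₂(33/104) = -log₂(0.3173)
I = 1.6560 bits


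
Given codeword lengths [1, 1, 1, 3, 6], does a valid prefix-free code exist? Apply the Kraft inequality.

Kraft inequality: Σ 2^(-l_i) ≤ 1 for prefix-free code
Calculating: 2^(-1) + 2^(-1) + 2^(-1) + 2^(-3) + 2^(-6)
= 0.5 + 0.5 + 0.5 + 0.125 + 0.015625
= 1.6406
Since 1.6406 > 1, prefix-free code does not exist


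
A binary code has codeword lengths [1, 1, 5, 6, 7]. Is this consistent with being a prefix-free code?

Kraft inequality: Σ 2^(-l_i) ≤ 1 for prefix-free code
Calculating: 2^(-1) + 2^(-1) + 2^(-5) + 2^(-6) + 2^(-7)
= 0.5 + 0.5 + 0.03125 + 0.015625 + 0.0078125
= 1.0547
Since 1.0547 > 1, prefix-free code does not exist


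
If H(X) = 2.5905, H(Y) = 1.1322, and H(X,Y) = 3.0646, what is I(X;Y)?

I(X;Y) = H(X) + H(Y) - H(X,Y)
I(X;Y) = 2.5905 + 1.1322 - 3.0646 = 0.6581 bits


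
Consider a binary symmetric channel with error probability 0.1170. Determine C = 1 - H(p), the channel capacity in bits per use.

For BSC with error probability p:
C = 1 - H(p) where H(p) is binary entropy
H(0.1170) = -0.1170 × log₂(0.1170) - 0.8830 × log₂(0.8830)
H(p) = 0.5207
C = 1 - 0.5207 = 0.4793 bits/use


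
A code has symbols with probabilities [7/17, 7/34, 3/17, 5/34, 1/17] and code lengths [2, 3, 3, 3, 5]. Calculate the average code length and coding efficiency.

Average length L = Σ p_i × l_i = 2.7059 bits
Entropy H = 2.0853 bits
Efficiency η = H/L × 100% = 77.07%


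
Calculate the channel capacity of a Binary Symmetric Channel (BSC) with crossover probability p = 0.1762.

For BSC with error probability p:
C = 1 - H(p) where H(p) is binary entropy
H(0.1762) = -0.1762 × log₂(0.1762) - 0.8238 × log₂(0.8238)
H(p) = 0.6717
C = 1 - 0.6717 = 0.3283 bits/use


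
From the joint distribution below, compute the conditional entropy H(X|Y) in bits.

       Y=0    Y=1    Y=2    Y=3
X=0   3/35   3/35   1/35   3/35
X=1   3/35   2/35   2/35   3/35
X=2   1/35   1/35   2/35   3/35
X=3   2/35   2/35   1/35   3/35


H(X|Y) = Σ_y p(y) H(X|Y=y)
  p(Y=0) = 9/35, H(X|Y=0) = 1.8911
  p(Y=1) = 8/35, H(X|Y=1) = 1.9056
  p(Y=2) = 6/35, H(X|Y=2) = 1.9183
  p(Y=3) = 12/35, H(X|Y=3) = 2.0000
H(X|Y) = 0.2571×1.8911 + 0.2286×1.9056 + 0.1714×1.9183 + 0.3429×2.0000 = 1.9364 bits


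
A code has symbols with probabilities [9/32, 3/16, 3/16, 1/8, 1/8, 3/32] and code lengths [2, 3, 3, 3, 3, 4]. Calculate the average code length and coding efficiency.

Average length L = Σ p_i × l_i = 2.8125 bits
Entropy H = 2.4905 bits
Efficiency η = H/L × 100% = 88.55%


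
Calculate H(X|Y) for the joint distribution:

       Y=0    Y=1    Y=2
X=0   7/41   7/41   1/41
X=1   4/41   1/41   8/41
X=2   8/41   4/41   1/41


H(X|Y) = Σ_y p(y) H(X|Y=y)
  p(Y=0) = 19/41, H(X|Y=0) = 1.5294
  p(Y=1) = 12/41, H(X|Y=1) = 1.2807
  p(Y=2) = 10/41, H(X|Y=2) = 0.9219
H(X|Y) = 0.4634×1.5294 + 0.2927×1.2807 + 0.2439×0.9219 = 1.3085 bits


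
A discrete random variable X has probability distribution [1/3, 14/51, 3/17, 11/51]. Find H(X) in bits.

H(X) = -Σ p(x) log₂ p(x)
  -1/3 × log₂(1/3) = 0.5283
  -14/51 × log₂(14/51) = 0.5120
  -3/17 × log₂(3/17) = 0.4416
  -11/51 × log₂(11/51) = 0.4773
H(X) = 1.9592 bits


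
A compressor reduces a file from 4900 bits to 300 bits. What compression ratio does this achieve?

Compression ratio = Original / Compressed
= 4900 / 300 = 16.33:1


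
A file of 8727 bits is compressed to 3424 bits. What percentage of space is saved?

Space savings = (1 - Compressed/Original) × 100%
= (1 - 3424/8727) × 100%
= 60.77%


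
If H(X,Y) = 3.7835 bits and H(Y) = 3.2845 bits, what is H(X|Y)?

Chain rule: H(X,Y) = H(X|Y) + H(Y)
H(X|Y) = H(X,Y) - H(Y) = 3.7835 - 3.2845 = 0.499 bits


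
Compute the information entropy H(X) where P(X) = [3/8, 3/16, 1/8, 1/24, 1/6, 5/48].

H(X) = -Σ p(x) log₂ p(x)
  -3/8 × log₂(3/8) = 0.5306
  -3/16 × log₂(3/16) = 0.4528
  -1/8 × log₂(1/8) = 0.3750
  -1/24 × log₂(1/24) = 0.1910
  -1/6 × log₂(1/6) = 0.4308
  -5/48 × log₂(5/48) = 0.3399
H(X) = 2.3202 bits


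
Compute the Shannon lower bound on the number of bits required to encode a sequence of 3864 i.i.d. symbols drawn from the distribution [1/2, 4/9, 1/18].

Entropy H = 1.2516 bits/symbol
Minimum bits = H × n = 1.2516 × 3864
= 4836.30 bits


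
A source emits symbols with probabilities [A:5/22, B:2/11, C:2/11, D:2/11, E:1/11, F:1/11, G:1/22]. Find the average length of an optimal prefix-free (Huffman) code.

Huffman tree construction:
Combine smallest probabilities repeatedly
Resulting codes:
  A: 01 (length 2)
  B: 110 (length 3)
  C: 111 (length 3)
  D: 00 (length 2)
  E: 1011 (length 4)
  F: 100 (length 3)
  G: 1010 (length 4)
Average length = Σ p(s) × length(s) = 2.7273 bits


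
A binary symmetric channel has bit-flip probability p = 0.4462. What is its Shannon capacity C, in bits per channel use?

For BSC with error probability p:
C = 1 - H(p) where H(p) is binary entropy
H(0.4462) = -0.4462 × log₂(0.4462) - 0.5538 × log₂(0.5538)
H(p) = 0.9916
C = 1 - 0.9916 = 0.0084 bits/use


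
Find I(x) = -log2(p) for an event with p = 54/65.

Information content I(x) = -log₂(p(x))
I = -log₂(54/65) = -log₂(0.8308)
I = 0.2675 bits


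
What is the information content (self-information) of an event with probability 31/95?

Information content I(x) = -log₂(p(x))
I = -log₂(31/95) = -log₂(0.3263)
I = 1.6157 bits


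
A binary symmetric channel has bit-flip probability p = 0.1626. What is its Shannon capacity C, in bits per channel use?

For BSC with error probability p:
C = 1 - H(p) where H(p) is binary entropy
H(0.1626) = -0.1626 × log₂(0.1626) - 0.8374 × log₂(0.8374)
H(p) = 0.6405
C = 1 - 0.6405 = 0.3595 bits/use


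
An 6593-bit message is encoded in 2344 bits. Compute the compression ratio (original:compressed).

Compression ratio = Original / Compressed
= 6593 / 2344 = 2.81:1


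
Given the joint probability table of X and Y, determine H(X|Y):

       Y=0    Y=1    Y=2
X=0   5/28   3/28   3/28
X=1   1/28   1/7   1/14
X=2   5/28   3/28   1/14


H(X|Y) = Σ_y p(y) H(X|Y=y)
  p(Y=0) = 11/28, H(X|Y=0) = 1.3486
  p(Y=1) = 5/14, H(X|Y=1) = 1.5710
  p(Y=2) = 1/4, H(X|Y=2) = 1.5567
H(X|Y) = 0.3929×1.3486 + 0.3571×1.5710 + 0.2500×1.5567 = 1.4800 bits


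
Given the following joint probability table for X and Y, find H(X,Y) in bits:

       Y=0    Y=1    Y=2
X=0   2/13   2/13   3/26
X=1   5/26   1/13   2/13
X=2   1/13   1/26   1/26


H(X,Y) = -Σ p(x,y) log₂ p(x,y)
  p(0,0)=2/13: -0.1538 × log₂(0.1538) = 0.4155
  p(0,1)=2/13: -0.1538 × log₂(0.1538) = 0.4155
  p(0,2)=3/26: -0.1154 × log₂(0.1154) = 0.3595
  p(1,0)=5/26: -0.1923 × log₂(0.1923) = 0.4574
  p(1,1)=1/13: -0.0769 × log₂(0.0769) = 0.2846
  p(1,2)=2/13: -0.1538 × log₂(0.1538) = 0.4155
  p(2,0)=1/13: -0.0769 × log₂(0.0769) = 0.2846
  p(2,1)=1/26: -0.0385 × log₂(0.0385) = 0.1808
  p(2,2)=1/26: -0.0385 × log₂(0.0385) = 0.1808
H(X,Y) = 2.9941 bits


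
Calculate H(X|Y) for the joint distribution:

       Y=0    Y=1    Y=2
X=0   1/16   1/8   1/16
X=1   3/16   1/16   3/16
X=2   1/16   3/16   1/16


H(X|Y) = Σ_y p(y) H(X|Y=y)
  p(Y=0) = 5/16, H(X|Y=0) = 1.3710
  p(Y=1) = 3/8, H(X|Y=1) = 1.4591
  p(Y=2) = 5/16, H(X|Y=2) = 1.3710
H(X|Y) = 0.3125×1.3710 + 0.3750×1.4591 + 0.3125×1.3710 = 1.4040 bits


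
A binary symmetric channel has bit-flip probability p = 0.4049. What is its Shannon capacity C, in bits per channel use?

For BSC with error probability p:
C = 1 - H(p) where H(p) is binary entropy
H(0.4049) = -0.4049 × log₂(0.4049) - 0.5951 × log₂(0.5951)
H(p) = 0.9737
C = 1 - 0.9737 = 0.0263 bits/use


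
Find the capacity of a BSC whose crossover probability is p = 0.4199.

For BSC with error probability p:
C = 1 - H(p) where H(p) is binary entropy
H(0.4199) = -0.4199 × log₂(0.4199) - 0.5801 × log₂(0.5801)
H(p) = 0.9814
C = 1 - 0.9814 = 0.0186 bits/use


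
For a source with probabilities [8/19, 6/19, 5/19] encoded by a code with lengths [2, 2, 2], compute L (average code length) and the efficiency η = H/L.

Average length L = Σ p_i × l_i = 2.0000 bits
Entropy H = 1.5574 bits
Efficiency η = H/L × 100% = 77.87%


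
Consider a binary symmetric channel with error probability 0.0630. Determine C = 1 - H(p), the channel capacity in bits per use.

For BSC with error probability p:
C = 1 - H(p) where H(p) is binary entropy
H(0.0630) = -0.0630 × log₂(0.0630) - 0.9370 × log₂(0.9370)
H(p) = 0.3392
C = 1 - 0.3392 = 0.6608 bits/use


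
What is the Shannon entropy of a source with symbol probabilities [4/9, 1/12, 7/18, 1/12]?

H(X) = -Σ p(x) log₂ p(x)
  -4/9 × log₂(4/9) = 0.5200
  -1/12 × log₂(1/12) = 0.2987
  -7/18 × log₂(7/18) = 0.5299
  -1/12 × log₂(1/12) = 0.2987
H(X) = 1.6473 bits


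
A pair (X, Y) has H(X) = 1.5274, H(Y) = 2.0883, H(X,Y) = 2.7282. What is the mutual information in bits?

I(X;Y) = H(X) + H(Y) - H(X,Y)
I(X;Y) = 1.5274 + 2.0883 - 2.7282 = 0.8875 bits


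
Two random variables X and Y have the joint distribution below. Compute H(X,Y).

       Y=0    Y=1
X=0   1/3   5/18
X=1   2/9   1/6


H(X,Y) = -Σ p(x,y) log₂ p(x,y)
  p(0,0)=1/3: -0.3333 × log₂(0.3333) = 0.5283
  p(0,1)=5/18: -0.2778 × log₂(0.2778) = 0.5133
  p(1,0)=2/9: -0.2222 × log₂(0.2222) = 0.4822
  p(1,1)=1/6: -0.1667 × log₂(0.1667) = 0.4308
H(X,Y) = 1.9547 bits


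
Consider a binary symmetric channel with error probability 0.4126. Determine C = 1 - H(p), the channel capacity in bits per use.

For BSC with error probability p:
C = 1 - H(p) where H(p) is binary entropy
H(0.4126) = -0.4126 × log₂(0.4126) - 0.5874 × log₂(0.5874)
H(p) = 0.9778
C = 1 - 0.9778 = 0.0222 bits/use


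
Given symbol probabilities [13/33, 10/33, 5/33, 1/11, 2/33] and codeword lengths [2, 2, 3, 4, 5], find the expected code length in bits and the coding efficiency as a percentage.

Average length L = Σ p_i × l_i = 2.5152 bits
Entropy H = 2.0235 bits
Efficiency η = H/L × 100% = 80.45%


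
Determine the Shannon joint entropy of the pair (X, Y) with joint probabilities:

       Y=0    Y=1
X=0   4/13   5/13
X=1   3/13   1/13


H(X,Y) = -Σ p(x,y) log₂ p(x,y)
  p(0,0)=4/13: -0.3077 × log₂(0.3077) = 0.5232
  p(0,1)=5/13: -0.3846 × log₂(0.3846) = 0.5302
  p(1,0)=3/13: -0.2308 × log₂(0.2308) = 0.4882
  p(1,1)=1/13: -0.0769 × log₂(0.0769) = 0.2846
H(X,Y) = 1.8262 bits


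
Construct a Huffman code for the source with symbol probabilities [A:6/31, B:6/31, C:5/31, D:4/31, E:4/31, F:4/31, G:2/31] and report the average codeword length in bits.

Huffman tree construction:
Combine smallest probabilities repeatedly
Resulting codes:
  A: 111 (length 3)
  B: 00 (length 2)
  C: 110 (length 3)
  D: 011 (length 3)
  E: 100 (length 3)
  F: 101 (length 3)
  G: 010 (length 3)
Average length = Σ p(s) × length(s) = 2.8065 bits


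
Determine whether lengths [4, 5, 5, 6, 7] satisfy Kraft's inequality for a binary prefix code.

Kraft inequality: Σ 2^(-l_i) ≤ 1 for prefix-free code
Calculating: 2^(-4) + 2^(-5) + 2^(-5) + 2^(-6) + 2^(-7)
= 0.0625 + 0.03125 + 0.03125 + 0.015625 + 0.0078125
= 0.1484
Since 0.1484 ≤ 1, prefix-free code exists


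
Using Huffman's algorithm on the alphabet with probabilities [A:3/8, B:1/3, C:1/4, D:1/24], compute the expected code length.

Huffman tree construction:
Combine smallest probabilities repeatedly
Resulting codes:
  A: 0 (length 1)
  B: 11 (length 2)
  C: 101 (length 3)
  D: 100 (length 3)
Average length = Σ p(s) × length(s) = 1.9167 bits


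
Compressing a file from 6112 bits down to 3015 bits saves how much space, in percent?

Space savings = (1 - Compressed/Original) × 100%
= (1 - 3015/6112) × 100%
= 50.67%


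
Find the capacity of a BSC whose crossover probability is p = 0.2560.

For BSC with error probability p:
C = 1 - H(p) where H(p) is binary entropy
H(0.2560) = -0.2560 × log₂(0.2560) - 0.7440 × log₂(0.7440)
H(p) = 0.8207
C = 1 - 0.8207 = 0.1793 bits/use


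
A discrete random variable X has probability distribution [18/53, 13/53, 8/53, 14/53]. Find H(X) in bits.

H(X) = -Σ p(x) log₂ p(x)
  -18/53 × log₂(18/53) = 0.5291
  -13/53 × log₂(13/53) = 0.4973
  -8/53 × log₂(8/53) = 0.4118
  -14/53 × log₂(14/53) = 0.5073
H(X) = 1.9455 bits


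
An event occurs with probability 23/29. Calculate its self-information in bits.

Information content I(x) = -log₂(p(x))
I = -log₂(23/29) = -log₂(0.7931)
I = 0.3344 bits


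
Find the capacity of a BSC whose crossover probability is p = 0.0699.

For BSC with error probability p:
C = 1 - H(p) where H(p) is binary entropy
H(0.0699) = -0.0699 × log₂(0.0699) - 0.9301 × log₂(0.9301)
H(p) = 0.3656
C = 1 - 0.3656 = 0.6344 bits/use


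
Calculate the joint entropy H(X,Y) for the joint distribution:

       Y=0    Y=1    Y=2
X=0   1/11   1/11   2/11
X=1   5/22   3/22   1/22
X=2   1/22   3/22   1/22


H(X,Y) = -Σ p(x,y) log₂ p(x,y)
  p(0,0)=1/11: -0.0909 × log₂(0.0909) = 0.3145
  p(0,1)=1/11: -0.0909 × log₂(0.0909) = 0.3145
  p(0,2)=2/11: -0.1818 × log₂(0.1818) = 0.4472
  p(1,0)=5/22: -0.2273 × log₂(0.2273) = 0.4858
  p(1,1)=3/22: -0.1364 × log₂(0.1364) = 0.3920
  p(1,2)=1/22: -0.0455 × log₂(0.0455) = 0.2027
  p(2,0)=1/22: -0.0455 × log₂(0.0455) = 0.2027
  p(2,1)=3/22: -0.1364 × log₂(0.1364) = 0.3920
  p(2,2)=1/22: -0.0455 × log₂(0.0455) = 0.2027
H(X,Y) = 2.9540 bits


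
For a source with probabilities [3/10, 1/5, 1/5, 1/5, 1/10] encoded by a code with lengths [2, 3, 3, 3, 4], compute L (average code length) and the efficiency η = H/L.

Average length L = Σ p_i × l_i = 2.8000 bits
Entropy H = 2.2464 bits
Efficiency η = H/L × 100% = 80.23%


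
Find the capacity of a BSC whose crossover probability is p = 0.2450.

For BSC with error probability p:
C = 1 - H(p) where H(p) is binary entropy
H(0.2450) = -0.2450 × log₂(0.2450) - 0.7550 × log₂(0.7550)
H(p) = 0.8033
C = 1 - 0.8033 = 0.1967 bits/use


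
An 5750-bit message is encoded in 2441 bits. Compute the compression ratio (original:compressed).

Compression ratio = Original / Compressed
= 5750 / 2441 = 2.36:1


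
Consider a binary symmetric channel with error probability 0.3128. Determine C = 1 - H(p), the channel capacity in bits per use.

For BSC with error probability p:
C = 1 - H(p) where H(p) is binary entropy
H(0.3128) = -0.3128 × log₂(0.3128) - 0.6872 × log₂(0.6872)
H(p) = 0.8964
C = 1 - 0.8964 = 0.1036 bits/use


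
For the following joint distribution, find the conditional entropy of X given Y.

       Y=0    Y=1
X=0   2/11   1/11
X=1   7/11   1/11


H(X|Y) = Σ_y p(y) H(X|Y=y)
  p(Y=0) = 9/11, H(X|Y=0) = 0.7642
  p(Y=1) = 2/11, H(X|Y=1) = 1.0000
H(X|Y) = 0.8182×0.7642 + 0.1818×1.0000 = 0.8071 bits


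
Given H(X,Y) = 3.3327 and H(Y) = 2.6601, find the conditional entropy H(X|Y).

Chain rule: H(X,Y) = H(X|Y) + H(Y)
H(X|Y) = H(X,Y) - H(Y) = 3.3327 - 2.6601 = 0.6726 bits


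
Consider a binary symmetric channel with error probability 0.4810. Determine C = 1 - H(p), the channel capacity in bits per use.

For BSC with error probability p:
C = 1 - H(p) where H(p) is binary entropy
H(0.4810) = -0.4810 × log₂(0.4810) - 0.5190 × log₂(0.5190)
H(p) = 0.9990
C = 1 - 0.9990 = 0.0010 bits/use


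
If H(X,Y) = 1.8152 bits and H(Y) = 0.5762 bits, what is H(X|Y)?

Chain rule: H(X,Y) = H(X|Y) + H(Y)
H(X|Y) = H(X,Y) - H(Y) = 1.8152 - 0.5762 = 1.239 bits


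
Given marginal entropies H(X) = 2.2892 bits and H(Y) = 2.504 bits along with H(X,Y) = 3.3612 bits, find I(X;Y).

I(X;Y) = H(X) + H(Y) - H(X,Y)
I(X;Y) = 2.2892 + 2.504 - 3.3612 = 1.432 bits


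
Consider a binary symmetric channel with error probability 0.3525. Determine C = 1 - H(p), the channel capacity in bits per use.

For BSC with error probability p:
C = 1 - H(p) where H(p) is binary entropy
H(0.3525) = -0.3525 × log₂(0.3525) - 0.6475 × log₂(0.6475)
H(p) = 0.9363
C = 1 - 0.9363 = 0.0637 bits/use


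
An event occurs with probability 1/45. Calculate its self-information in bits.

Information content I(x) = -log₂(p(x))
I = -log₂(1/45) = -log₂(0.0222)
I = 5.4919 bits


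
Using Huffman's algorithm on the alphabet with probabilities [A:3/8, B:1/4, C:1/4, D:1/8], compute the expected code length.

Huffman tree construction:
Combine smallest probabilities repeatedly
Resulting codes:
  A: 11 (length 2)
  B: 01 (length 2)
  C: 10 (length 2)
  D: 00 (length 2)
Average length = Σ p(s) × length(s) = 2.0000 bits


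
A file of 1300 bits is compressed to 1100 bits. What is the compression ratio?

Compression ratio = Original / Compressed
= 1300 / 1100 = 1.18:1


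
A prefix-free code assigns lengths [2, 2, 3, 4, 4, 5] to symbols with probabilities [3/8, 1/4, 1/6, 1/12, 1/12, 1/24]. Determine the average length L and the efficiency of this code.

Average length L = Σ p_i × l_i = 2.6250 bits
Entropy H = 2.2500 bits
Efficiency η = H/L × 100% = 85.71%


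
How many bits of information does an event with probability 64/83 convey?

Information content I(x) = -log₂(p(x))
I = -log₂(64/83) = -log₂(0.7711)
I = 0.3750 bits


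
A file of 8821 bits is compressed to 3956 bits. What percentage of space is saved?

Space savings = (1 - Compressed/Original) × 100%
= (1 - 3956/8821) × 100%
= 55.15%


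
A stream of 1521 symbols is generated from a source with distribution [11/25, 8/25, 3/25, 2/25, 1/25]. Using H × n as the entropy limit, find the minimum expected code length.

Entropy H = 1.8915 bits/symbol
Minimum bits = H × n = 1.8915 × 1521
= 2876.99 bits


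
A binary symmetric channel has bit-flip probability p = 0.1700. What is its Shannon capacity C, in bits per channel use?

For BSC with error probability p:
C = 1 - H(p) where H(p) is binary entropy
H(0.1700) = -0.1700 × log₂(0.1700) - 0.8300 × log₂(0.8300)
H(p) = 0.6577
C = 1 - 0.6577 = 0.3423 bits/use


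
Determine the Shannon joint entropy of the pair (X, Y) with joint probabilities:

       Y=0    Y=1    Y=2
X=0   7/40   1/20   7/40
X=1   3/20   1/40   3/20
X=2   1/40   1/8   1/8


H(X,Y) = -Σ p(x,y) log₂ p(x,y)
  p(0,0)=7/40: -0.1750 × log₂(0.1750) = 0.4401
  p(0,1)=1/20: -0.0500 × log₂(0.0500) = 0.2161
  p(0,2)=7/40: -0.1750 × log₂(0.1750) = 0.4401
  p(1,0)=3/20: -0.1500 × log₂(0.1500) = 0.4105
  p(1,1)=1/40: -0.0250 × log₂(0.0250) = 0.1330
  p(1,2)=3/20: -0.1500 × log₂(0.1500) = 0.4105
  p(2,0)=1/40: -0.0250 × log₂(0.0250) = 0.1330
  p(2,1)=1/8: -0.1250 × log₂(0.1250) = 0.3750
  p(2,2)=1/8: -0.1250 × log₂(0.1250) = 0.3750
H(X,Y) = 2.9334 bits


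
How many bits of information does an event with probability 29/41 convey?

Information content I(x) = -log₂(p(x))
I = -log₂(29/41) = -log₂(0.7073)
I = 0.4996 bits


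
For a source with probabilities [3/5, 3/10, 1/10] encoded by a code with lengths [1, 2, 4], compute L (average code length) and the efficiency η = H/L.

Average length L = Σ p_i × l_i = 1.6000 bits
Entropy H = 1.2955 bits
Efficiency η = H/L × 100% = 80.97%


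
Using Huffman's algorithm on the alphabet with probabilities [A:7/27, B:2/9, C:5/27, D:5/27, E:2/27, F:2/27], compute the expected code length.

Huffman tree construction:
Combine smallest probabilities repeatedly
Resulting codes:
  A: 10 (length 2)
  B: 01 (length 2)
  C: 111 (length 3)
  D: 00 (length 2)
  E: 1100 (length 4)
  F: 1101 (length 4)
Average length = Σ p(s) × length(s) = 2.4815 bits


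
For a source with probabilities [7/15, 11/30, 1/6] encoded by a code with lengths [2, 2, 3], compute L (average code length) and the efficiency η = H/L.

Average length L = Σ p_i × l_i = 2.1667 bits
Entropy H = 1.4747 bits
Efficiency η = H/L × 100% = 68.06%
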